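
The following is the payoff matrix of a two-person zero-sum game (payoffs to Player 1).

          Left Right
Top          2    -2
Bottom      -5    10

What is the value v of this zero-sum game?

10/19

Row minima: Top → -2, Bottom → -5; maximin = -2.
Column maxima: Left → 2, Right → 10; minimax = 2.
-2 ≠ 2, so there is no saddle point; optimal play is mixed.
Let Player 1 play Top with probability p. Expected payoff against Left: 2p + (-5)(1−p) = 7p − 5; against Right: (-2)p + 10(1−p) = −12p + 10.
Setting these equal: 7p − 5 = −12p + 10 ⇒ 19p = 15 ⇒ p = 15/19, and the value is (7)·(15/19) − 5 = 10/19.
For Player 2: with q = P(Left), equating Top's and Bottom's payoffs gives 4q − 2 = −15q + 10 ⇒ q = 12/19.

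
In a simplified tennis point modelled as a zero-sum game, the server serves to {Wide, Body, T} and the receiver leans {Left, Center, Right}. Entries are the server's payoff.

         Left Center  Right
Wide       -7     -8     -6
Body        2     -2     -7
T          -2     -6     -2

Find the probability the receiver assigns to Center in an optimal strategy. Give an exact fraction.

5/9

Row minima: Wide → -8, Body → -7, T → -6; maximin = -6.
Column maxima: Left → 2, Center → -2, Right → -2; minimax = -2.
-6 ≠ -2, so there is no saddle point; optimal play is mixed.
Wide is strictly dominated by T, so the server never plays it.
Left is strictly dominated by Center (it gives the server strictly more in every row), so the receiver never plays it.
On the remaining 2×2 (Body, T vs Center, Right):
Let the server play Body with probability p. Expected payoff against Center: (-2)p + (-6)(1−p) = 4p − 6; against Right: (-7)p + (-2)(1−p) = −5p − 2.
Setting these equal: 4p − 6 = −5p − 2 ⇒ 9p = 4 ⇒ p = 4/9, and the value is (4)·(4/9) − 6 = -38/9.
For the receiver: with q = P(Center), equating Body's and T's payoffs gives 5q − 7 = −4q − 2 ⇒ q = 5/9.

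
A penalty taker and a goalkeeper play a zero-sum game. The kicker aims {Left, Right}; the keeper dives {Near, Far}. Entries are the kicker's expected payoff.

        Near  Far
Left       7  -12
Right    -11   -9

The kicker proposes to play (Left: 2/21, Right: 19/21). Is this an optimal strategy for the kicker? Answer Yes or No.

Against Near this mix gives (2/21)·7 + (19/21)·(-11) = -65/7.
Against Far this mix gives (2/21)·(-12) + (19/21)·(-9) = -65/7.
All of the keeper's active replies (Near, Far) yield -65/7, and no column does worse for the kicker. The mix makes the keeper indifferent and guarantees -65/7, so it is optimal.

Yes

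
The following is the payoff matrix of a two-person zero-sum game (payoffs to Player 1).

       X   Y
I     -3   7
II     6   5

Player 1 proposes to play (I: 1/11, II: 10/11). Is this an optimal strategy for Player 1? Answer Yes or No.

Yes

Against X this mix gives (1/11)·(-3) + (10/11)·6 = 57/11.
Against Y this mix gives (1/11)·7 + (10/11)·5 = 57/11.
All of Player 2's active replies (X, Y) yield 57/11, and no column does worse for Player 1. The mix makes Player 2 indifferent and guarantees 57/11, so it is optimal.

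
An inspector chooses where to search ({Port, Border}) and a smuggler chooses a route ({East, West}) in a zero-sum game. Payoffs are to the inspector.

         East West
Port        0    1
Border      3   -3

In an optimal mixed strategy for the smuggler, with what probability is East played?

4/7

Row minima: Port → 0, Border → -3; maximin = 0.
Column maxima: East → 3, West → 1; minimax = 1.
0 ≠ 1, so there is no saddle point; optimal play is mixed.
Let the inspector play Port with probability p. Expected payoff against East: 0p + 3(1−p) = −3p + 3; against West: 1p + (-3)(1−p) = 4p − 3.
Setting these equal: −3p + 3 = 4p − 3 ⇒ −7p = -6 ⇒ p = 6/7, and the value is (-3)·(6/7) + 3 = 3/7.
For the smuggler: with q = P(East), equating Port's and Border's payoffs gives −q + 1 = 6q − 3 ⇒ q = 4/7.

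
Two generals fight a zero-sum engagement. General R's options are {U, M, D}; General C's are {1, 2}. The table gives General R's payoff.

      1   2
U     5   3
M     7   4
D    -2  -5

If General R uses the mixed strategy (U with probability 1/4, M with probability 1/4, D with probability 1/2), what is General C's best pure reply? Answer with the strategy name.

If General C plays 1, General R's expected payoff is (1/4)·5 + (1/4)·7 + (1/2)·(-2) = 2.
If General C plays 2, General R's expected payoff is (1/4)·3 + (1/4)·4 + (1/2)·(-5) = -3/4.
General C minimizes General R's payoff; the smallest is -3/4, so the best response is 2.

2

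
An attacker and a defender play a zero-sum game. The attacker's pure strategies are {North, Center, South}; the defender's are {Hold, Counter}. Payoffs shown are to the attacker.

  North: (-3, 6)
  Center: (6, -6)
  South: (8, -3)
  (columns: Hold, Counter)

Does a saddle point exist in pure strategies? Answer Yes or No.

Row minima: North → -3, Center → -6, South → -3; maximin = -3.
Column maxima: Hold → 8, Counter → 6; minimax = 6.
-3 ≠ 6, so no pure-strategy equilibrium exists.

No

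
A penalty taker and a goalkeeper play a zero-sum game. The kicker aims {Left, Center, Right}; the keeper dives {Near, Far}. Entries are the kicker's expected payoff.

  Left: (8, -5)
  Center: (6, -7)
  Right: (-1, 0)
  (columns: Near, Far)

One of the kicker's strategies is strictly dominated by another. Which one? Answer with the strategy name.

Left gives a strictly higher payoff than Center against every column: 8 > 6, -5 > -7.
So Center is strictly dominated and the kicker never plays it.

Center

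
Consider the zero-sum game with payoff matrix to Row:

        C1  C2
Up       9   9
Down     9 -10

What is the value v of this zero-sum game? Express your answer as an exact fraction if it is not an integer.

9

Row minima: Up → 9, Down → -10; maximin = 9.
Column maxima: C1 → 9, C2 → 9; minimax = 9.
Since maximin = minimax = 9, there is a saddle point and the value is 9.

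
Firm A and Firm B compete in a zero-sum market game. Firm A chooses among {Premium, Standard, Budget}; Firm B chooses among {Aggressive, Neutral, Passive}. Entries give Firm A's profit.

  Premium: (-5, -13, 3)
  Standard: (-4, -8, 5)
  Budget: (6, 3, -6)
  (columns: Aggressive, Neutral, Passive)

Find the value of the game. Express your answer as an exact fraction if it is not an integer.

-3/2

Row minima: Premium → -13, Standard → -8, Budget → -6; maximin = -6.
Column maxima: Aggressive → 6, Neutral → 3, Passive → 5; minimax = 3.
-6 ≠ 3, so there is no saddle point; optimal play is mixed.
Premium is strictly dominated by Standard, so Firm A never plays it.
Aggressive is strictly dominated by Neutral (it gives Firm A strictly more in every row), so Firm B never plays it.
On the remaining 2×2 (Standard, Budget vs Neutral, Passive):
Let Firm A play Standard with probability p. Expected payoff against Neutral: (-8)p + 3(1−p) = −11p + 3; against Passive: 5p + (-6)(1−p) = 11p − 6.
Setting these equal: −11p + 3 = 11p − 6 ⇒ −22p = -9 ⇒ p = 9/22, and the value is (-11)·(9/22) + 3 = -3/2.
For Firm B: with q = P(Neutral), equating Standard's and Budget's payoffs gives −13q + 5 = 9q − 6 ⇒ q = 1/2.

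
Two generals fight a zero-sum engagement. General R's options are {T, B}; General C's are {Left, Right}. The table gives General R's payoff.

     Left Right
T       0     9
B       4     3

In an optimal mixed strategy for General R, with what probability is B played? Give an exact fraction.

9/10

Row minima: T → 0, B → 3; maximin = 3.
Column maxima: Left → 4, Right → 9; minimax = 4.
3 ≠ 4, so there is no saddle point; optimal play is mixed.
Let General R play T with probability p. Expected payoff against Left: 0p + 4(1−p) = −4p + 4; against Right: 9p + 3(1−p) = 6p + 3.
Setting these equal: −4p + 4 = 6p + 3 ⇒ −10p = -1 ⇒ p = 1/10, and the value is (-4)·(1/10) + 4 = 18/5.
For General C: with q = P(Left), equating T's and B's payoffs gives −9q + 9 = q + 3 ⇒ q = 3/5.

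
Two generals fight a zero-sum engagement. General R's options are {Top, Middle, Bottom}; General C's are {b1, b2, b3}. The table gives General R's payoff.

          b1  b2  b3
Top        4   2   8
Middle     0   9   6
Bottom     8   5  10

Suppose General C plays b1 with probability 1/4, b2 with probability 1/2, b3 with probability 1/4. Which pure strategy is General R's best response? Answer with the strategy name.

Expected payoff of Top: (1/4)·4 + (1/2)·2 + (1/4)·8 = 4.
Expected payoff of Middle: (1/4)·0 + (1/2)·9 + (1/4)·6 = 6.
Expected payoff of Bottom: (1/4)·8 + (1/2)·5 + (1/4)·10 = 7.
The largest is 7, so General R's best response is Bottom.

Bottom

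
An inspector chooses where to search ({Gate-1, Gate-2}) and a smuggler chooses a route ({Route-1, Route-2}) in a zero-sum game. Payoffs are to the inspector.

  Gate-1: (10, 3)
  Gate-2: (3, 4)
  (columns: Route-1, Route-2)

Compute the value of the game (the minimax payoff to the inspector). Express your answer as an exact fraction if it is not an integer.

Row minima: Gate-1 → 3, Gate-2 → 3; maximin = 3.
Column maxima: Route-1 → 10, Route-2 → 4; minimax = 4.
3 ≠ 4, so there is no saddle point; optimal play is mixed.
Let the inspector play Gate-1 with probability p. Expected payoff against Route-1: 10p + 3(1−p) = 7p + 3; against Route-2: 3p + 4(1−p) = −p + 4.
Setting these equal: 7p + 3 = −p + 4 ⇒ 8p = 1 ⇒ p = 1/8, and the value is (7)·(1/8) + 3 = 31/8.
For the smuggler: with q = P(Route-1), equating Gate-1's and Gate-2's payoffs gives 7q + 3 = −q + 4 ⇒ q = 1/8.

31/8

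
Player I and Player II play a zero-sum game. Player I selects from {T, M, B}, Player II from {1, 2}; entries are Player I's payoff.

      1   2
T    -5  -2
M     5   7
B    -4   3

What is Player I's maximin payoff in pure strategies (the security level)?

Row minima: T → -5, M → 5, B → -4.
The best of these is 5.

5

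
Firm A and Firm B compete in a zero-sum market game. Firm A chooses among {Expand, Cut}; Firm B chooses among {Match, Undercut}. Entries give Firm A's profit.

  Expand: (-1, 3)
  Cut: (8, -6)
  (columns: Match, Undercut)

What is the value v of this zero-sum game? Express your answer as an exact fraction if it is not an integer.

Row minima: Expand → -1, Cut → -6; maximin = -1.
Column maxima: Match → 8, Undercut → 3; minimax = 3.
-1 ≠ 3, so there is no saddle point; optimal play is mixed.
Let Firm A play Expand with probability p. Expected payoff against Match: (-1)p + 8(1−p) = −9p + 8; against Undercut: 3p + (-6)(1−p) = 9p − 6.
Setting these equal: −9p + 8 = 9p − 6 ⇒ −18p = -14 ⇒ p = 7/9, and the value is (-9)·(7/9) + 8 = 1.
For Firm B: with q = P(Match), equating Expand's and Cut's payoffs gives −4q + 3 = 14q − 6 ⇒ q = 1/2.

1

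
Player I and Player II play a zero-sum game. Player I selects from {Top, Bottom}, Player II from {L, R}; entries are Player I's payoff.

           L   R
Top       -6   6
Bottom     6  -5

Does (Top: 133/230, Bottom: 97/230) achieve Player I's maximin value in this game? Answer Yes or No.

Against L this mix gives (133/230)·(-6) + (97/230)·6 = -108/115.
Against R this mix gives (133/230)·6 + (97/230)·(-5) = 313/230.
Player II will play L, holding Player I to -108/115. Shifting weight toward the row that does better against L would raise this floor (the equalizing mix achieves 6/23 against both L and R), so the proposed strategy is not optimal.

No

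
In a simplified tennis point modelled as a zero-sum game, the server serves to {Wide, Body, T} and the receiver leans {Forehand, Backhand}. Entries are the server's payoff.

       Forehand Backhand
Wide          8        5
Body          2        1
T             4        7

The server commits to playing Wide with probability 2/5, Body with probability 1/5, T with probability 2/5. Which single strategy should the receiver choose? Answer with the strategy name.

If the receiver plays Forehand, the server's expected payoff is (2/5)·8 + (1/5)·2 + (2/5)·4 = 26/5.
If the receiver plays Backhand, the server's expected payoff is (2/5)·5 + (1/5)·1 + (2/5)·7 = 5.
The receiver minimizes the server's payoff; the smallest is 5, so the best response is Backhand.

Backhand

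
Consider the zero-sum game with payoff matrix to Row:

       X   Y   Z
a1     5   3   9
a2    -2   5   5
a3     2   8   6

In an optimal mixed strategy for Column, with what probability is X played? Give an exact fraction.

5/8

Row minima: a1 → 3, a2 → -2, a3 → 2; maximin = 3.
Column maxima: X → 5, Y → 8, Z → 9; minimax = 5.
3 ≠ 5, so there is no saddle point; optimal play is mixed.
a2 is strictly dominated by a3, so Row never plays it.
Z is strictly dominated by X (it gives Row strictly more in every row), so Column never plays it.
On the remaining 2×2 (a1, a3 vs X, Y):
Let Row play a1 with probability p. Expected payoff against X: 5p + 2(1−p) = 3p + 2; against Y: 3p + 8(1−p) = −5p + 8.
Setting these equal: 3p + 2 = −5p + 8 ⇒ 8p = 6 ⇒ p = 3/4, and the value is (3)·(3/4) + 2 = 17/4.
For Column: with q = P(X), equating a1's and a3's payoffs gives 2q + 3 = −6q + 8 ⇒ q = 5/8.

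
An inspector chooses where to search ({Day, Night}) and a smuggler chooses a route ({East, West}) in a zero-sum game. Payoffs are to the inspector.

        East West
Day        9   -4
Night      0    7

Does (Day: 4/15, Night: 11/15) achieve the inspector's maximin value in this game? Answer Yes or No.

Against East this mix gives (4/15)·9 + (11/15)·0 = 12/5.
Against West this mix gives (4/15)·(-4) + (11/15)·7 = 61/15.
The smuggler will play East, holding the inspector to 12/5. Shifting weight toward the row that does better against East would raise this floor (the equalizing mix achieves 63/20 against both East and West), so the proposed strategy is not optimal.

No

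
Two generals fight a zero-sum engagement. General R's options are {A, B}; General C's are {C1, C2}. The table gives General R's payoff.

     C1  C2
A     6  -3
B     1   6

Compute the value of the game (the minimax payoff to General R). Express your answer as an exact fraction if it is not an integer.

Row minima: A → -3, B → 1; maximin = 1.
Column maxima: C1 → 6, C2 → 6; minimax = 6.
1 ≠ 6, so there is no saddle point; optimal play is mixed.
Let General R play A with probability p. Expected payoff against C1: 6p + 1(1−p) = 5p + 1; against C2: (-3)p + 6(1−p) = −9p + 6.
Setting these equal: 5p + 1 = −9p + 6 ⇒ 14p = 5 ⇒ p = 5/14, and the value is (5)·(5/14) + 1 = 39/14.
For General C: with q = P(C1), equating A's and B's payoffs gives 9q − 3 = −5q + 6 ⇒ q = 9/14.

39/14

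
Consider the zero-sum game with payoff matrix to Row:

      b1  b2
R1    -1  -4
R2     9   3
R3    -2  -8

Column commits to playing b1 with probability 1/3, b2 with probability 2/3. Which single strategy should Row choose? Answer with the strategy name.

R2

Expected payoff of R1: (1/3)·(-1) + (2/3)·(-4) = -3.
Expected payoff of R2: (1/3)·9 + (2/3)·3 = 5.
Expected payoff of R3: (1/3)·(-2) + (2/3)·(-8) = -6.
The largest is 5, so Row's best response is R2.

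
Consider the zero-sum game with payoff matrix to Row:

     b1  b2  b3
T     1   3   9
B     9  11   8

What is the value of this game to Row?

Row minima: T → 1, B → 8; maximin = 8.
Column maxima: b1 → 9, b2 → 11, b3 → 9; minimax = 9.
8 ≠ 9, so there is no saddle point; optimal play is mixed.
b2 is strictly dominated by b1 (it gives Row strictly more in every row), so Column never plays it.
On the remaining 2×2 (T, B vs b1, b3):
Let Row play T with probability p. Expected payoff against b1: 1p + 9(1−p) = −8p + 9; against b3: 9p + 8(1−p) = p + 8.
Setting these equal: −8p + 9 = p + 8 ⇒ −9p = -1 ⇒ p = 1/9, and the value is (-8)·(1/9) + 9 = 73/9.
For Column: with q = P(b1), equating T's and B's payoffs gives −8q + 9 = q + 8 ⇒ q = 1/9.

73/9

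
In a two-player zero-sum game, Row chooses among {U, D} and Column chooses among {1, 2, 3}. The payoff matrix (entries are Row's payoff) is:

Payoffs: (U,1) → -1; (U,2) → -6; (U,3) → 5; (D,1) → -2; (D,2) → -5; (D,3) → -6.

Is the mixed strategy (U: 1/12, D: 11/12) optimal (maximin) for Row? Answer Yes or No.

Yes

Against 1 this mix gives (1/12)·(-1) + (11/12)·(-2) = -23/12.
Against 2 this mix gives (1/12)·(-6) + (11/12)·(-5) = -61/12.
Against 3 this mix gives (1/12)·5 + (11/12)·(-6) = -61/12.
All of Column's active replies (2, 3) yield -61/12, and no column does worse for Row. The mix makes Column indifferent and guarantees -61/12, so it is optimal.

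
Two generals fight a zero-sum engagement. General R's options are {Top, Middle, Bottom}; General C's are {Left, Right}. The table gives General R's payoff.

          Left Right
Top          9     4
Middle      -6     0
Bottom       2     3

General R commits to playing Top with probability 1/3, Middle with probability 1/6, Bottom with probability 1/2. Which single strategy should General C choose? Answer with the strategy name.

If General C plays Left, General R's expected payoff is (1/3)·9 + (1/6)·(-6) + (1/2)·2 = 3.
If General C plays Right, General R's expected payoff is (1/3)·4 + (1/6)·0 + (1/2)·3 = 17/6.
General C minimizes General R's payoff; the smallest is 17/6, so the best response is Right.

Right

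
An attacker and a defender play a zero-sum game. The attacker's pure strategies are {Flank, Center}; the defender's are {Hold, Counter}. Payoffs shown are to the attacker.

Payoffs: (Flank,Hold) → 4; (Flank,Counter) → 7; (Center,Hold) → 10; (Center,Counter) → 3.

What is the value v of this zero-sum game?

Row minima: Flank → 4, Center → 3; maximin = 4.
Column maxima: Hold → 10, Counter → 7; minimax = 7.
4 ≠ 7, so there is no saddle point; optimal play is mixed.
Let the attacker play Flank with probability p. Expected payoff against Hold: 4p + 10(1−p) = −6p + 10; against Counter: 7p + 3(1−p) = 4p + 3.
Setting these equal: −6p + 10 = 4p + 3 ⇒ −10p = -7 ⇒ p = 7/10, and the value is (-6)·(7/10) + 10 = 29/5.
For the defender: with q = P(Hold), equating Flank's and Center's payoffs gives −3q + 7 = 7q + 3 ⇒ q = 2/5.

29/5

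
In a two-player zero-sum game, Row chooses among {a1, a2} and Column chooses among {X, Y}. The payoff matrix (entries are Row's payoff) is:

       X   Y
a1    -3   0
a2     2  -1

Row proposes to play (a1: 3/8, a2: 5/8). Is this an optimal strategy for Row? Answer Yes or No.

Against X this mix gives (3/8)·(-3) + (5/8)·2 = 1/8.
Against Y this mix gives (3/8)·0 + (5/8)·(-1) = -5/8.
Column will play Y, holding Row to -5/8. Shifting weight toward the row that does better against Y would raise this floor (the equalizing mix achieves -1/2 against both Y and X), so the proposed strategy is not optimal.

No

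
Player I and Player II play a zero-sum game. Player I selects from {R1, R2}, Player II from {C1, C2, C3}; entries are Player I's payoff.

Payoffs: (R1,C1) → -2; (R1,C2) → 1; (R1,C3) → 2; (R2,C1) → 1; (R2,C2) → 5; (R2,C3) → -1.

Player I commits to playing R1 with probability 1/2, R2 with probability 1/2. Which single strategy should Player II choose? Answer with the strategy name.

If Player II plays C1, Player I's expected payoff is (1/2)·(-2) + (1/2)·1 = -1/2.
If Player II plays C2, Player I's expected payoff is (1/2)·1 + (1/2)·5 = 3.
If Player II plays C3, Player I's expected payoff is (1/2)·2 + (1/2)·(-1) = 1/2.
Player II minimizes Player I's payoff; the smallest is -1/2, so the best response is C1.

C1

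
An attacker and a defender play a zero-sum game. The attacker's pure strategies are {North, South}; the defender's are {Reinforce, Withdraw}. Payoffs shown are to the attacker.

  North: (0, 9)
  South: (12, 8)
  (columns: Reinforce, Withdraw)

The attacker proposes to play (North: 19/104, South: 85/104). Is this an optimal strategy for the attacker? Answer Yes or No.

No

Against Reinforce this mix gives (19/104)·0 + (85/104)·12 = 255/26.
Against Withdraw this mix gives (19/104)·9 + (85/104)·8 = 851/104.
The defender will play Withdraw, holding the attacker to 851/104. Shifting weight toward the row that does better against Withdraw would raise this floor (the equalizing mix achieves 108/13 against both Withdraw and Reinforce), so the proposed strategy is not optimal.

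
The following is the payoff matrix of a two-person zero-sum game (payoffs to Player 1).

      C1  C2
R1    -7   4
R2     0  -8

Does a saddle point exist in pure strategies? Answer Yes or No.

Row minima: R1 → -7, R2 → -8; maximin = -7.
Column maxima: C1 → 0, C2 → 4; minimax = 0.
-7 ≠ 0, so no pure-strategy equilibrium exists.

No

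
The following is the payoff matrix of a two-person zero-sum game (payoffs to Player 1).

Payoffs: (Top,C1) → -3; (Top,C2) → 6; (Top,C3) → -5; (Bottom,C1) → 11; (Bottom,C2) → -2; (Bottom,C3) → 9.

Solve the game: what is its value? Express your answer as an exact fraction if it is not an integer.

Row minima: Top → -5, Bottom → -2; maximin = -2.
Column maxima: C1 → 11, C2 → 6, C3 → 9; minimax = 6.
-2 ≠ 6, so there is no saddle point; optimal play is mixed.
C1 is strictly dominated by C3 (it gives Player 1 strictly more in every row), so Player 2 never plays it.
On the remaining 2×2 (Top, Bottom vs C2, C3):
Let Player 1 play Top with probability p. Expected payoff against C2: 6p + (-2)(1−p) = 8p − 2; against C3: (-5)p + 9(1−p) = −14p + 9.
Setting these equal: 8p − 2 = −14p + 9 ⇒ 22p = 11 ⇒ p = 1/2, and the value is (8)·(1/2) − 2 = 2.
For Player 2: with q = P(C2), equating Top's and Bottom's payoffs gives 11q − 5 = −11q + 9 ⇒ q = 7/11.

2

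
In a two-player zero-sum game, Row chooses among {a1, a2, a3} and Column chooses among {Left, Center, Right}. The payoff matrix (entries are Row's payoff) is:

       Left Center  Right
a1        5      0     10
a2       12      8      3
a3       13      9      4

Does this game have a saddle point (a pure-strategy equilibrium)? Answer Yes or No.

Row minima: a1 → 0, a2 → 3, a3 → 4; maximin = 4.
Column maxima: Left → 13, Center → 9, Right → 10; minimax = 9.
4 ≠ 9, so no pure-strategy equilibrium exists.

No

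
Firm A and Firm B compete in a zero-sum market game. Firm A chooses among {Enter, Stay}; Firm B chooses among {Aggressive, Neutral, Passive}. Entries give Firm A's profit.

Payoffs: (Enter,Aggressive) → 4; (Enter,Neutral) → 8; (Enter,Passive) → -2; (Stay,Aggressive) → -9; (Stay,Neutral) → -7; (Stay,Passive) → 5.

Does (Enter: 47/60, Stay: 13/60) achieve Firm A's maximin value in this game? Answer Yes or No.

Against Aggressive this mix gives (47/60)·4 + (13/60)·(-9) = 71/60.
Against Neutral this mix gives (47/60)·8 + (13/60)·(-7) = 19/4.
Against Passive this mix gives (47/60)·(-2) + (13/60)·5 = -29/60.
Firm B will play Passive, holding Firm A to -29/60. Shifting weight toward the row that does better against Passive would raise this floor (the equalizing mix achieves 1/10 against both Passive and Aggressive), so the proposed strategy is not optimal.

No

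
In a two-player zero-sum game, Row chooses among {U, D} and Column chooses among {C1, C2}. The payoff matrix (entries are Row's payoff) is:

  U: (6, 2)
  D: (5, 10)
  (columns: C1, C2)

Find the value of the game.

50/9

Row minima: U → 2, D → 5; maximin = 5.
Column maxima: C1 → 6, C2 → 10; minimax = 6.
5 ≠ 6, so there is no saddle point; optimal play is mixed.
Let Row play U with probability p. Expected payoff against C1: 6p + 5(1−p) = p + 5; against C2: 2p + 10(1−p) = −8p + 10.
Setting these equal: p + 5 = −8p + 10 ⇒ 9p = 5 ⇒ p = 5/9, and the value is (1)·(5/9) + 5 = 50/9.
For Column: with q = P(C1), equating U's and D's payoffs gives 4q + 2 = −5q + 10 ⇒ q = 8/9.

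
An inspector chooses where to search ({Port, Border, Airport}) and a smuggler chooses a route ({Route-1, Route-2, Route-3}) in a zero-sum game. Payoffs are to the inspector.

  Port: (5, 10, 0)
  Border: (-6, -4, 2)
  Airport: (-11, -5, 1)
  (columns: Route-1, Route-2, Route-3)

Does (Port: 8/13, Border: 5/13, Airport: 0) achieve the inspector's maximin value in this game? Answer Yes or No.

Against Route-1 this mix gives (8/13)·5 + (5/13)·(-6) = 10/13.
Against Route-2 this mix gives (8/13)·10 + (5/13)·(-4) = 60/13.
Against Route-3 this mix gives (8/13)·0 + (5/13)·2 = 10/13.
All of the smuggler's active replies (Route-1, Route-3) yield 10/13, and no column does worse for the inspector. The mix makes the smuggler indifferent and guarantees 10/13, so it is optimal.

Yes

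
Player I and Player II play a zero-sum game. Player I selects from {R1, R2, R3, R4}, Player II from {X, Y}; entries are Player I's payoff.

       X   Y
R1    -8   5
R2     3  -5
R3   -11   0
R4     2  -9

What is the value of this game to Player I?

Row minima: R1 → -8, R2 → -5, R3 → -11, R4 → -9; maximin = -5.
Column maxima: X → 3, Y → 5; minimax = 3.
-5 ≠ 3, so there is no saddle point; optimal play is mixed.
R3 is strictly dominated by R1, so Player I never plays it.
R4 is strictly dominated by R2, so Player I never plays it.
On the remaining 2×2 (R1, R2 vs X, Y):
Let Player I play R1 with probability p. Expected payoff against X: (-8)p + 3(1−p) = −11p + 3; against Y: 5p + (-5)(1−p) = 10p − 5.
Setting these equal: −11p + 3 = 10p − 5 ⇒ −21p = -8 ⇒ p = 8/21, and the value is (-11)·(8/21) + 3 = -25/21.
For Player II: with q = P(X), equating R1's and R2's payoffs gives −13q + 5 = 8q − 5 ⇒ q = 10/21.

-25/21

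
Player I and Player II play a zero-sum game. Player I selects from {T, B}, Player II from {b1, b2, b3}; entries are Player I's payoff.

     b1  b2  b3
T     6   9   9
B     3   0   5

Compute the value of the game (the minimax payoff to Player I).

6

Row minima: T → 6, B → 0; maximin = 6.
Column maxima: b1 → 6, b2 → 9, b3 → 9; minimax = 6.
Since maximin = minimax = 6, there is a saddle point and the value is 6.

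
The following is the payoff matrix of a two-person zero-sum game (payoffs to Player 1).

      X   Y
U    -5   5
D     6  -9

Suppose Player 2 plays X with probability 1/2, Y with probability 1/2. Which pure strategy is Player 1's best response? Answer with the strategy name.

U

Expected payoff of U: (1/2)·(-5) + (1/2)·5 = 0.
Expected payoff of D: (1/2)·6 + (1/2)·(-9) = -3/2.
The largest is 0, so Player 1's best response is U.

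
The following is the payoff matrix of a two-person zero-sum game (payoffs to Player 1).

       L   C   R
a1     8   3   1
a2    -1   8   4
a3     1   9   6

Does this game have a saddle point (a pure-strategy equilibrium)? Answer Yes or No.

Row minima: a1 → 1, a2 → -1, a3 → 1; maximin = 1.
Column maxima: L → 8, C → 9, R → 6; minimax = 6.
1 ≠ 6, so no pure-strategy equilibrium exists.

No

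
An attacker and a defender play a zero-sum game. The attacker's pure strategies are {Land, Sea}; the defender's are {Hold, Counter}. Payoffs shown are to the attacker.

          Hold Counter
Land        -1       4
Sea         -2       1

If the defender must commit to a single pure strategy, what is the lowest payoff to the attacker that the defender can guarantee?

Column maxima: Hold → -1, Counter → 4.
The smallest of these is -1.

-1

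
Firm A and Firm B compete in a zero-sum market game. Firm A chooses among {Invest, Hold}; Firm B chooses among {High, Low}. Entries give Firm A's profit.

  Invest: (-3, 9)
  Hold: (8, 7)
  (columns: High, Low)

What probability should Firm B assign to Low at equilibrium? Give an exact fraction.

11/13

Row minima: Invest → -3, Hold → 7; maximin = 7.
Column maxima: High → 8, Low → 9; minimax = 8.
7 ≠ 8, so there is no saddle point; optimal play is mixed.
Let Firm A play Invest with probability p. Expected payoff against High: (-3)p + 8(1−p) = −11p + 8; against Low: 9p + 7(1−p) = 2p + 7.
Setting these equal: −11p + 8 = 2p + 7 ⇒ −13p = -1 ⇒ p = 1/13, and the value is (-11)·(1/13) + 8 = 93/13.
For Firm B: with q = P(High), equating Invest's and Hold's payoffs gives −12q + 9 = q + 7 ⇒ q = 2/13.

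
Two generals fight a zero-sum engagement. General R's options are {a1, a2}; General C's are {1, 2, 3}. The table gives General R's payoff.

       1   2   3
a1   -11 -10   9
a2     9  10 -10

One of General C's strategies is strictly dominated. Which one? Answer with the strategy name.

1 holds General R's payoff strictly below 2 in every row: -11 < -10, 9 < 10.
So 2 is strictly dominated for General C.

2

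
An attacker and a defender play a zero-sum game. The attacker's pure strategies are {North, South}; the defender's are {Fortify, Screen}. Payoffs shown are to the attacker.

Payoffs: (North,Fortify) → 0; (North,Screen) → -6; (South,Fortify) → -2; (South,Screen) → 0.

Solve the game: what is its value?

-3/2

Row minima: North → -6, South → -2; maximin = -2.
Column maxima: Fortify → 0, Screen → 0; minimax = 0.
-2 ≠ 0, so there is no saddle point; optimal play is mixed.
Let the attacker play North with probability p. Expected payoff against Fortify: 0p + (-2)(1−p) = 2p − 2; against Screen: (-6)p + 0(1−p) = −6p.
Setting these equal: 2p − 2 = −6p ⇒ 8p = 2 ⇒ p = 1/4, and the value is (2)·(1/4) − 2 = -3/2.
For the defender: with q = P(Fortify), equating North's and South's payoffs gives 6q − 6 = −2q ⇒ q = 3/4.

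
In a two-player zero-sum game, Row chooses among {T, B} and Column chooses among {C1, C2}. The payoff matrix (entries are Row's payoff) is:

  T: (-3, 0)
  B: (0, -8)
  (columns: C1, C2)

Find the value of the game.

Row minima: T → -3, B → -8; maximin = -3.
Column maxima: C1 → 0, C2 → 0; minimax = 0.
-3 ≠ 0, so there is no saddle point; optimal play is mixed.
Let Row play T with probability p. Expected payoff against C1: (-3)p + 0(1−p) = −3p; against C2: 0p + (-8)(1−p) = 8p − 8.
Setting these equal: −3p = 8p − 8 ⇒ −11p = -8 ⇒ p = 8/11, and the value is (-3)·(8/11) = -24/11.
For Column: with q = P(C1), equating T's and B's payoffs gives −3q = 8q − 8 ⇒ q = 8/11.

-24/11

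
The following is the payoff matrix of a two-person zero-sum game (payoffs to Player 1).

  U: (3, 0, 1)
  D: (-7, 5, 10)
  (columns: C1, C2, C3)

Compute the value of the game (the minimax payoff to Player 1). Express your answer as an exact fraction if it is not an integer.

Row minima: U → 0, D → -7; maximin = 0.
Column maxima: C1 → 3, C2 → 5, C3 → 10; minimax = 3.
0 ≠ 3, so there is no saddle point; optimal play is mixed.
C3 is strictly dominated by C2 (it gives Player 1 strictly more in every row), so Player 2 never plays it.
On the remaining 2×2 (U, D vs C1, C2):
Let Player 1 play U with probability p. Expected payoff against C1: 3p + (-7)(1−p) = 10p − 7; against C2: 0p + 5(1−p) = −5p + 5.
Setting these equal: 10p − 7 = −5p + 5 ⇒ 15p = 12 ⇒ p = 4/5, and the value is (10)·(4/5) − 7 = 1.
For Player 2: with q = P(C1), equating U's and D's payoffs gives 3q = −12q + 5 ⇒ q = 1/3.

1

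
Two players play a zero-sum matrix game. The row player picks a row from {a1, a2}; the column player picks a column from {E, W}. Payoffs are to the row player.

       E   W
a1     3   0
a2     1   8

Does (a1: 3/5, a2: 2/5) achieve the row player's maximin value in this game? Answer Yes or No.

Against E this mix gives (3/5)·3 + (2/5)·1 = 11/5.
Against W this mix gives (3/5)·0 + (2/5)·8 = 16/5.
The column player will play E, holding the row player to 11/5. Shifting weight toward the row that does better against E would raise this floor (the equalizing mix achieves 12/5 against both E and W), so the proposed strategy is not optimal.

No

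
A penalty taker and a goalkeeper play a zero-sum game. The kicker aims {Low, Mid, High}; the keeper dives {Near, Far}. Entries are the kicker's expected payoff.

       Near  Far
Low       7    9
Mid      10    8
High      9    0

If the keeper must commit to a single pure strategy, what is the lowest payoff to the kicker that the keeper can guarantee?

Column maxima: Near → 10, Far → 9.
The smallest of these is 9.

9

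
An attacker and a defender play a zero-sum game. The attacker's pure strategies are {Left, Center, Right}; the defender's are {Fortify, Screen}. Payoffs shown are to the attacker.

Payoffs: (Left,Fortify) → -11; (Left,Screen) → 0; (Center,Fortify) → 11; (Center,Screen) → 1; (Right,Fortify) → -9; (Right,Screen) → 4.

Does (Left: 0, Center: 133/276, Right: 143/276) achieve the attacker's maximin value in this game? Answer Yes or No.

Against Fortify this mix gives (133/276)·11 + (143/276)·(-9) = 44/69.
Against Screen this mix gives (133/276)·1 + (143/276)·4 = 235/92.
The defender will play Fortify, holding the attacker to 44/69. Shifting weight toward the row that does better against Fortify would raise this floor (the equalizing mix achieves 53/23 against both Fortify and Screen), so the proposed strategy is not optimal.

No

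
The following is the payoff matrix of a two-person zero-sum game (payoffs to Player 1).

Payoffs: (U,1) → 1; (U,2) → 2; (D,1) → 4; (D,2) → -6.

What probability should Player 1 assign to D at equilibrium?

1/11

Row minima: U → 1, D → -6; maximin = 1.
Column maxima: 1 → 4, 2 → 2; minimax = 2.
1 ≠ 2, so there is no saddle point; optimal play is mixed.
Let Player 1 play U with probability p. Expected payoff against 1: 1p + 4(1−p) = −3p + 4; against 2: 2p + (-6)(1−p) = 8p − 6.
Setting these equal: −3p + 4 = 8p − 6 ⇒ −11p = -10 ⇒ p = 10/11, and the value is (-3)·(10/11) + 4 = 14/11.
For Player 2: with q = P(1), equating U's and D's payoffs gives −q + 2 = 10q − 6 ⇒ q = 8/11.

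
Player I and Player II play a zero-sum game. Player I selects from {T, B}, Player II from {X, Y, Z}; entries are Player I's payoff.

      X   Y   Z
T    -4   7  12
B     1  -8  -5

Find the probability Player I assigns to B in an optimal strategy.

11/20

Row minima: T → -4, B → -8; maximin = -4.
Column maxima: X → 1, Y → 7, Z → 12; minimax = 1.
-4 ≠ 1, so there is no saddle point; optimal play is mixed.
Z is strictly dominated by Y (it gives Player I strictly more in every row), so Player II never plays it.
On the remaining 2×2 (T, B vs X, Y):
Let Player I play T with probability p. Expected payoff against X: (-4)p + 1(1−p) = −5p + 1; against Y: 7p + (-8)(1−p) = 15p − 8.
Setting these equal: −5p + 1 = 15p − 8 ⇒ −20p = -9 ⇒ p = 9/20, and the value is (-5)·(9/20) + 1 = -5/4.
For Player II: with q = P(X), equating T's and B's payoffs gives −11q + 7 = 9q − 8 ⇒ q = 3/4.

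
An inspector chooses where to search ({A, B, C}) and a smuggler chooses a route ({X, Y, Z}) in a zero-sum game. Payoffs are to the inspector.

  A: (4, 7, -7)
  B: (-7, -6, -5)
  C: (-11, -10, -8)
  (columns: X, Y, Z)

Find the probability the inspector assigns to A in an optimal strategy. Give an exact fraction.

2/13

Row minima: A → -7, B → -7, C → -11; maximin = -7.
Column maxima: X → 4, Y → 7, Z → -5; minimax = -5.
-7 ≠ -5, so there is no saddle point; optimal play is mixed.
C is strictly dominated by A, so the inspector never plays it.
Y is strictly dominated by X (it gives the inspector strictly more in every row), so the smuggler never plays it.
On the remaining 2×2 (A, B vs X, Z):
Let the inspector play A with probability p. Expected payoff against X: 4p + (-7)(1−p) = 11p − 7; against Z: (-7)p + (-5)(1−p) = −2p − 5.
Setting these equal: 11p − 7 = −2p − 5 ⇒ 13p = 2 ⇒ p = 2/13, and the value is (11)·(2/13) − 7 = -69/13.
For the smuggler: with q = P(X), equating A's and B's payoffs gives 11q − 7 = −2q − 5 ⇒ q = 2/13.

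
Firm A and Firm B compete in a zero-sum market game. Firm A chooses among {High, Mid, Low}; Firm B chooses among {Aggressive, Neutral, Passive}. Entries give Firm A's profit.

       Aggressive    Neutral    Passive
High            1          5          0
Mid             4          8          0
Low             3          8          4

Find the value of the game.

16/5

Row minima: High → 0, Mid → 0, Low → 3; maximin = 3.
Column maxima: Aggressive → 4, Neutral → 8, Passive → 4; minimax = 4.
3 ≠ 4, so there is no saddle point; optimal play is mixed.
High is strictly dominated by Low, so Firm A never plays it.
Neutral is strictly dominated by Aggressive (it gives Firm A strictly more in every row), so Firm B never plays it.
On the remaining 2×2 (Mid, Low vs Aggressive, Passive):
Let Firm A play Mid with probability p. Expected payoff against Aggressive: 4p + 3(1−p) = p + 3; against Passive: 0p + 4(1−p) = −4p + 4.
Setting these equal: p + 3 = −4p + 4 ⇒ 5p = 1 ⇒ p = 1/5, and the value is (1)·(1/5) + 3 = 16/5.
For Firm B: with q = P(Aggressive), equating Mid's and Low's payoffs gives 4q = −q + 4 ⇒ q = 4/5.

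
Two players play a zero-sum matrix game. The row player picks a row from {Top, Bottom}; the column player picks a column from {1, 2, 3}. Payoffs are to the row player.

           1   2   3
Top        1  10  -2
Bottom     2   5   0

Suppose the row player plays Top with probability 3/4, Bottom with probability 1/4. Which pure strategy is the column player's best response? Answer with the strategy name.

3

If the column player plays 1, the row player's expected payoff is (3/4)·1 + (1/4)·2 = 5/4.
If the column player plays 2, the row player's expected payoff is (3/4)·10 + (1/4)·5 = 35/4.
If the column player plays 3, the row player's expected payoff is (3/4)·(-2) + (1/4)·0 = -3/2.
The column player minimizes the row player's payoff; the smallest is -3/2, so the best response is 3.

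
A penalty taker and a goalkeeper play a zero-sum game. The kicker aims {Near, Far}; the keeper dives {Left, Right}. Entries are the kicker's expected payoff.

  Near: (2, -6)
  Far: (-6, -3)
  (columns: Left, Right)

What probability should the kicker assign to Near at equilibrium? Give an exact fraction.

Row minima: Near → -6, Far → -6; maximin = -6.
Column maxima: Left → 2, Right → -3; minimax = -3.
-6 ≠ -3, so there is no saddle point; optimal play is mixed.
Let the kicker play Near with probability p. Expected payoff against Left: 2p + (-6)(1−p) = 8p − 6; against Right: (-6)p + (-3)(1−p) = −3p − 3.
Setting these equal: 8p − 6 = −3p − 3 ⇒ 11p = 3 ⇒ p = 3/11, and the value is (8)·(3/11) − 6 = -42/11.
For the keeper: with q = P(Left), equating Near's and Far's payoffs gives 8q − 6 = −3q − 3 ⇒ q = 3/11.

3/11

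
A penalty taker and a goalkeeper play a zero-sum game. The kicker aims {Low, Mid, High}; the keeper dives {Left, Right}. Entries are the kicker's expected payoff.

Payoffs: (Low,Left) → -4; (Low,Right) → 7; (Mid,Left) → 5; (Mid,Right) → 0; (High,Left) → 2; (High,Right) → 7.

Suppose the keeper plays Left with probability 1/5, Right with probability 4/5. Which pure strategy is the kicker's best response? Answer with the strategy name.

Expected payoff of Low: (1/5)·(-4) + (4/5)·7 = 24/5.
Expected payoff of Mid: (1/5)·5 + (4/5)·0 = 1.
Expected payoff of High: (1/5)·2 + (4/5)·7 = 6.
The largest is 6, so the kicker's best response is High.

High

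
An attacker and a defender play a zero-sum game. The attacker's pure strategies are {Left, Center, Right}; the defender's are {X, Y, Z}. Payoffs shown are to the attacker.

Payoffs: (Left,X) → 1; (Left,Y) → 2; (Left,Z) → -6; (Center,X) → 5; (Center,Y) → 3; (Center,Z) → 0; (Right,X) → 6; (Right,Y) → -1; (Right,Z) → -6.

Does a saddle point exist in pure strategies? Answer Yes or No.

Yes

Row minima: Left → -6, Center → 0, Right → -6; maximin = 0.
Column maxima: X → 6, Y → 3, Z → 0; minimax = 0.
maximin = minimax = 0, so a saddle point exists.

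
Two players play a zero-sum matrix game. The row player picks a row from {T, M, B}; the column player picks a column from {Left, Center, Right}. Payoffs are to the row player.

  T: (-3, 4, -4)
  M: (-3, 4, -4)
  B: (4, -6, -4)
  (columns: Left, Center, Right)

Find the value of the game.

-4

Row minima: T → -4, M → -4, B → -6; maximin = -4.
Column maxima: Left → 4, Center → 4, Right → -4; minimax = -4.
Since maximin = minimax = -4, there is a saddle point and the value is -4.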